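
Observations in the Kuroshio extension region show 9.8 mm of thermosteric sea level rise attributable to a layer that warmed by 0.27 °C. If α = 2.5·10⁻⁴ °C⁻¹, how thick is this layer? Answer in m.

H = Δh/(αΔT) = 0.0098 / (2.5×10⁻⁴ × 0.27) ≈ 145.2 m

H ≈ 145 m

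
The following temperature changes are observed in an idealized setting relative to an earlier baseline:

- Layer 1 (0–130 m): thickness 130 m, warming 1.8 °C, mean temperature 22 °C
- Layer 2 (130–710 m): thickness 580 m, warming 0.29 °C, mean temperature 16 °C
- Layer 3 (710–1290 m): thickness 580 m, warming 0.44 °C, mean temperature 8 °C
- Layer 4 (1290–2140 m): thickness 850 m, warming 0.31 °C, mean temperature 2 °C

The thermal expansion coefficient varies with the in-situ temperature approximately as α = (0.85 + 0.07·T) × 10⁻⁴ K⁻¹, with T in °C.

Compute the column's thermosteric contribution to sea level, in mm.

151 mm

Layer 1: α = (0.85 + 0.07×22)×10⁻⁴ = 2.39×10⁻⁴ K⁻¹
Layer 2: α = (0.85 + 0.07×16)×10⁻⁴ = 1.97×10⁻⁴ K⁻¹
Layer 3: α = (0.85 + 0.07×8)×10⁻⁴ = 1.41×10⁻⁴ K⁻¹
Layer 4: α = (0.85 + 0.07×2)×10⁻⁴ = 0.99×10⁻⁴ K⁻¹
2.39×10⁻⁴ × 130 × 1.8 = 0.055926 m
130–710 m: 580 × 1.97×10⁻⁴ × 0.29 = 0.0331354 m
710–1290 m: 580 × 1.41×10⁻⁴ × 0.44 = 0.0359832 m
Layer 4: 850 × 0.99×10⁻⁴ × 0.31 = 0.0260865 m
Δh = 0.055926 + 0.0331354 + 0.0359832 + 0.0260865 = 0.1511311 m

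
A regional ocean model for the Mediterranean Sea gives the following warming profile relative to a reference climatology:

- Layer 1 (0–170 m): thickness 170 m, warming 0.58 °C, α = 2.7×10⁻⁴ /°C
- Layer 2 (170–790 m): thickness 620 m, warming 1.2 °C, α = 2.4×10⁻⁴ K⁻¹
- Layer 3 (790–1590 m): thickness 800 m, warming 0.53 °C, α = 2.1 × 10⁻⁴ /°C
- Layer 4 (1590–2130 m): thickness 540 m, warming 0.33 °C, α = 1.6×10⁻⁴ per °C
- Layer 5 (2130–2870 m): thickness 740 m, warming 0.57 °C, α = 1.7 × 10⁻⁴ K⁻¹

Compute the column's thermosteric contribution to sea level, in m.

0–170 m: 2.7×10⁻⁴ × 0.58 × 170 = 0.026622 m
Layer 2: 1.2 × 2.4×10⁻⁴ × 620 = 0.17856 m
0.53 × 800 × 2.1×10⁻⁴ = 0.08904 m
0.33 × 1.6×10⁻⁴ × 540 = 0.028512 m
0.57 × 1.7×10⁻⁴ × 740 = 0.071706 m
Δh = 0.026622 + 0.17856 + 0.08904 + 0.028512 + 0.071706 = 0.39444 m ≈ 0.394 m

Δh ≈ 0.394 m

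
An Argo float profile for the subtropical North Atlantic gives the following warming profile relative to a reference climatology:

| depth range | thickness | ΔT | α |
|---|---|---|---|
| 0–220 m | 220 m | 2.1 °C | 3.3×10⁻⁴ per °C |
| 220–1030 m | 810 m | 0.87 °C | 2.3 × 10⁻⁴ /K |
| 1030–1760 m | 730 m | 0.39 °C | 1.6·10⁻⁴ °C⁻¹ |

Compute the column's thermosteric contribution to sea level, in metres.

2.1 × 220 × 3.3×10⁻⁴ = 0.15246 m
220–1030 m: 810 × 0.87 × 2.3×10⁻⁴ = 0.162081 m
1.6×10⁻⁴ × 730 × 0.39 = 0.045552 m
Δh = 0.15246 + 0.162081 + 0.045552 = 0.360093 m

about 0.360 m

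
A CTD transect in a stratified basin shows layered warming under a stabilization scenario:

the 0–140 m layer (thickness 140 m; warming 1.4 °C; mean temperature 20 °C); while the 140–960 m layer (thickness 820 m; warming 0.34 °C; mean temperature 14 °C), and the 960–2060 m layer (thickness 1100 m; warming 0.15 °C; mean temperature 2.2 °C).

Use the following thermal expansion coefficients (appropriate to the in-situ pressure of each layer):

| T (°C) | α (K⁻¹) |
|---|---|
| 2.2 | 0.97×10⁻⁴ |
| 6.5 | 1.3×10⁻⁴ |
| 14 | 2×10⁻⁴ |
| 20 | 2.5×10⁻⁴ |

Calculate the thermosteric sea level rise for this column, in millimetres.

Layer 1 at 20 °C → α = 2.5×10⁻⁴ K⁻¹
Layer 2 at 14 °C → α = 2×10⁻⁴ K⁻¹
Layer 3 at 2.2 °C → α = 0.97×10⁻⁴ K⁻¹
Layer 1: 140 × 2.5×10⁻⁴ × 1.4 = 0.04900 m
2×10⁻⁴ × 0.34 × 820 = 0.05576 m
960–2060 m: 1100 × 0.97×10⁻⁴ × 0.15 = 0.016005 m
Δh = 0.04900 + 0.05576 + 0.016005 = 0.120765 m

about 121 mm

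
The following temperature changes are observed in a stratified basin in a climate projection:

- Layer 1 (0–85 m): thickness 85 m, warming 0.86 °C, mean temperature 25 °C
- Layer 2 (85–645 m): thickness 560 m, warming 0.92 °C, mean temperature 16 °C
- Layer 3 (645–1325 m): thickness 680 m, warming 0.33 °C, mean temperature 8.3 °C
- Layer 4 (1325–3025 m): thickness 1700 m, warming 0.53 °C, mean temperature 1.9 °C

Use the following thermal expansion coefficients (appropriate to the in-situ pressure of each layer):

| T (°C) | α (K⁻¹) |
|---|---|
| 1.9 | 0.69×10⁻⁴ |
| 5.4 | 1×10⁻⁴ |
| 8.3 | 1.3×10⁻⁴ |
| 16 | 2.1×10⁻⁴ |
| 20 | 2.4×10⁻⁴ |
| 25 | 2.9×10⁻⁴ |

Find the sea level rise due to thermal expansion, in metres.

Layer 1 at 25 °C → α = 2.9×10⁻⁴ K⁻¹
Layer 2 at 16 °C → α = 2.1×10⁻⁴ K⁻¹
Layer 3 at 8.3 °C → α = 1.3×10⁻⁴ K⁻¹
Layer 4 at 1.9 °C → α = 0.69×10⁻⁴ K⁻¹
Layer 1: 85 × 0.86 × 2.9×10⁻⁴ = 0.021199 m
85–645 m: 2.1×10⁻⁴ × 0.92 × 560 = 0.108192 m
Layer 3: 0.33 × 680 × 1.3×10⁻⁴ = 0.029172 m
1325–3025 m: 1700 × 0.53 × 0.69×10⁻⁴ = 0.062169 m
Δh = 0.021199 + 0.108192 + 0.029172 + 0.062169 = 0.220732 m ≈ 0.221 m

Δh = 0.221 m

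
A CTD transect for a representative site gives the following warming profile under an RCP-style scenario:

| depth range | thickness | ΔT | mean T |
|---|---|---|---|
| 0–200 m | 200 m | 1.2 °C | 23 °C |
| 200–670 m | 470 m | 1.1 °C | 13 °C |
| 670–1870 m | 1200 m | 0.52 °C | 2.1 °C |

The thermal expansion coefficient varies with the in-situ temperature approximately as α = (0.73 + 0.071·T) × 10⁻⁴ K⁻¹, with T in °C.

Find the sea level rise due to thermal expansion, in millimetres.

Layer 1: α = (0.73 + 0.071×23)×10⁻⁴ = 2.363×10⁻⁴ K⁻¹
Layer 2: α = (0.73 + 0.071×13)×10⁻⁴ = 1.653×10⁻⁴ K⁻¹
Layer 3: α = (0.73 + 0.071×2.1)×10⁻⁴ = 0.8791×10⁻⁴ K⁻¹
2.363×10⁻⁴ × 200 × 1.2 = 0.056712 m
200–670 m: 470 × 1.1 × 1.653×10⁻⁴ = 0.0854601 m
1200 × 0.52 × 0.8791×10⁻⁴ = 0.05485584 m
Δh = 0.056712 + 0.0854601 + 0.05485584 = 0.19702794 m

200 mm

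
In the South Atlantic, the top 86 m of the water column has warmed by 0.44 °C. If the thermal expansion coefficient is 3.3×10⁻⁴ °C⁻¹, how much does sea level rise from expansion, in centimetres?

Δh = αΔT·H = 3.3×10⁻⁴ × 0.44 × 86 = 0.0124872 m

Δh ≈ 1.25 cm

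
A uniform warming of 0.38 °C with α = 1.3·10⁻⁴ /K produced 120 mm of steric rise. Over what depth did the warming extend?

H = Δh/(αΔT) = 0.12 / (1.3×10⁻⁴ × 0.38) ≈ 2429 m

about 2430 m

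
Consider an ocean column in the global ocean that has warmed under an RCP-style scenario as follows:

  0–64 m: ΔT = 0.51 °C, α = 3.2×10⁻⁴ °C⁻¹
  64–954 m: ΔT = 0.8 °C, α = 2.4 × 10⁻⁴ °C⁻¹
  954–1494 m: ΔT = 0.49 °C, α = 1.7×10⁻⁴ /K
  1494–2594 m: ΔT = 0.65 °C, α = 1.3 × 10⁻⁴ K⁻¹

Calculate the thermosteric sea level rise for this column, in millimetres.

319 mm of thermosteric rise

64 × 3.2×10⁻⁴ × 0.51 = 0.0104448 m
64–954 m: 2.4×10⁻⁴ × 890 × 0.8 = 0.17088 m
954–1494 m: 0.49 × 1.7×10⁻⁴ × 540 = 0.044982 m
1.3×10⁻⁴ × 0.65 × 1100 = 0.09295 m
Δh = 0.0104448 + 0.17088 + 0.044982 + 0.09295 = 0.3192568 m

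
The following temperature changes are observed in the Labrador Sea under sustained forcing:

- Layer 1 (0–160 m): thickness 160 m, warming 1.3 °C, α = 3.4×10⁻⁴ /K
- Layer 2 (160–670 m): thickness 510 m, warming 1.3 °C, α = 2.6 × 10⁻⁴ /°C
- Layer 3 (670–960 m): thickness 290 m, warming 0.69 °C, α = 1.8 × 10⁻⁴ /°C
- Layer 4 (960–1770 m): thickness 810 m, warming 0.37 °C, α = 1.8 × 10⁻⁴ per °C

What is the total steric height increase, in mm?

Δh ≈ 333 mm

0–160 m: 3.4×10⁻⁴ × 160 × 1.3 = 0.07072 m
1.3 × 510 × 2.6×10⁻⁴ = 0.17238 m
Layer 3: 0.69 × 1.8×10⁻⁴ × 290 = 0.036018 m
Layer 4: 810 × 0.37 × 1.8×10⁻⁴ = 0.053946 m
Δh = 0.07072 + 0.17238 + 0.036018 + 0.053946 = 0.333064 m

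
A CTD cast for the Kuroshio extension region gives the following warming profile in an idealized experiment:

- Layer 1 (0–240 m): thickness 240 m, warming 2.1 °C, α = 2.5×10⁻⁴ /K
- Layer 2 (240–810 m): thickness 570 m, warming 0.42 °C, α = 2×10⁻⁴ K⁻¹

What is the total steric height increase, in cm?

Layer 1: 240 × 2.5×10⁻⁴ × 2.1 = 0.12600 m
2×10⁻⁴ × 570 × 0.42 = 0.04788 m
Δh = 0.12600 + 0.04788 = 0.17388 m

17 cm of thermosteric rise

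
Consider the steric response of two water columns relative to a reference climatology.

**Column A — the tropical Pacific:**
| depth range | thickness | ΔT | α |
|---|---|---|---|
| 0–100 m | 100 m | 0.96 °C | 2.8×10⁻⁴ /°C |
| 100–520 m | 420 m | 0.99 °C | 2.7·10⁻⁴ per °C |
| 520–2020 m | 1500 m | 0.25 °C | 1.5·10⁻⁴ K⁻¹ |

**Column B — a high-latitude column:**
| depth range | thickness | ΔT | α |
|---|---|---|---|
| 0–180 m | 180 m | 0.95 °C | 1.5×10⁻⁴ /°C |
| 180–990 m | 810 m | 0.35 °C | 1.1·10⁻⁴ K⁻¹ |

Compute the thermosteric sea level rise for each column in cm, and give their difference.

A: 19.5 cm; B: 5.68 cm; difference 13.9 cm

A 0–100 m: 0.96 × 100 × 2.8×10⁻⁴ = 0.02688 m
A 100–520 m: 0.99 × 420 × 2.7×10⁻⁴ = 0.112266 m
A 1.5×10⁻⁴ × 1500 × 0.25 = 0.05625 m
A total: 0.195396 m
B 0–180 m: 1.5×10⁻⁴ × 180 × 0.95 = 0.02565 m
B 180–990 m: 810 × 1.1×10⁻⁴ × 0.35 = 0.031185 m
B total: 0.056835 m
Difference: 0.195396 − 0.056835 = 0.138561 m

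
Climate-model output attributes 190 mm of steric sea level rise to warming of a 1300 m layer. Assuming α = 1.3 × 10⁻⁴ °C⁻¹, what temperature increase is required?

ΔT = Δh/(αH) = 0.19 / (1.3×10⁻⁴ × 1300) ≈ 1.124 °C

1.1 °C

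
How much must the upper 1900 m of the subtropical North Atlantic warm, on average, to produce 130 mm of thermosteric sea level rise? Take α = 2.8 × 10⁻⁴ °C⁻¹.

ΔT = Δh/(αH) = 0.13 / (2.8×10⁻⁴ × 1900) ≈ 0.2444 °C

ΔT ≈ 0.24 °C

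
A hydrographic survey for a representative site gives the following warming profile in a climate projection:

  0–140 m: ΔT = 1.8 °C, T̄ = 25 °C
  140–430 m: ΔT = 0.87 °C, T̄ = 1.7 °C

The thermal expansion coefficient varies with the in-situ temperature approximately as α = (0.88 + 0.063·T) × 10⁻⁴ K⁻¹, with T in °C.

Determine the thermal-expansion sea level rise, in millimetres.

Δh ≈ 86.8 mm

Layer 1: α = (0.88 + 0.063×25)×10⁻⁴ = 2.455×10⁻⁴ K⁻¹
Layer 2: α = (0.88 + 0.063×1.7)×10⁻⁴ = 0.9871×10⁻⁴ K⁻¹
0–140 m: 2.455×10⁻⁴ × 1.8 × 140 = 0.061866 m
Layer 2: 0.87 × 290 × 0.9871×10⁻⁴ = 0.024904533 m
Δh = 0.061866 + 0.024904533 = 0.086770533 m ≈ 86.8 mm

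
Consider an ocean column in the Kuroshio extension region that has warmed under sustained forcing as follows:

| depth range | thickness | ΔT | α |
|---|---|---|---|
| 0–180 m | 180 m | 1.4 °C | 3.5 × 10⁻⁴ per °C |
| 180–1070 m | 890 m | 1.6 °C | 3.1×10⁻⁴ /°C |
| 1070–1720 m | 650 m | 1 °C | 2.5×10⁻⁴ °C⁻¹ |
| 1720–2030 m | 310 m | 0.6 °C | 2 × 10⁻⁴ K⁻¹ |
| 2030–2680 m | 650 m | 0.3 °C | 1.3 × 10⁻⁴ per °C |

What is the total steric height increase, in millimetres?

1.4 × 3.5×10⁻⁴ × 180 = 0.08820 m
1.6 × 3.1×10⁻⁴ × 890 = 0.44144 m
1070–1720 m: 2.5×10⁻⁴ × 1 × 650 = 0.16250 m
Layer 4: 2×10⁻⁴ × 310 × 0.6 = 0.03720 m
Layer 5: 1.3×10⁻⁴ × 0.3 × 650 = 0.02535 m
Δh = 0.08820 + 0.44144 + 0.16250 + 0.03720 + 0.02535 = 0.75469 m

about 755 mm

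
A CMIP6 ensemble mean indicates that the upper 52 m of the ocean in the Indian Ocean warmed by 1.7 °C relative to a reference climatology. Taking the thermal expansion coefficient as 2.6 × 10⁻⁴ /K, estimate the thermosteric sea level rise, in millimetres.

Δh = αΔT·H = 2.6×10⁻⁴ × 1.7 × 52 = 0.022984 m

Δh = 23 mm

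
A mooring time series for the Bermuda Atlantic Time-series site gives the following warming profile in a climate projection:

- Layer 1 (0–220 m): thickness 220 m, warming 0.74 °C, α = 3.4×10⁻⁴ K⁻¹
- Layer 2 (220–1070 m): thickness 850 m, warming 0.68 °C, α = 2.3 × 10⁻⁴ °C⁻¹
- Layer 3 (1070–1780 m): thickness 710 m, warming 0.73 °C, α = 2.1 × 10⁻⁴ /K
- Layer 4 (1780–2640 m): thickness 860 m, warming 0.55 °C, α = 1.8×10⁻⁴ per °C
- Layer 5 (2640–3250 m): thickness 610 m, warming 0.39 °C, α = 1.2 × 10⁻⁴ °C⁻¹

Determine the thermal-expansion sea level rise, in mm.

Δh ≈ 410 mm

0–220 m: 0.74 × 3.4×10⁻⁴ × 220 = 0.055352 m
Layer 2: 2.3×10⁻⁴ × 850 × 0.68 = 0.13294 m
710 × 2.1×10⁻⁴ × 0.73 = 0.108843 m
1780–2640 m: 860 × 0.55 × 1.8×10⁻⁴ = 0.08514 m
2640–3250 m: 610 × 0.39 × 1.2×10⁻⁴ = 0.028548 m
Δh = 0.055352 + 0.13294 + 0.108843 + 0.08514 + 0.028548 = 0.410823 m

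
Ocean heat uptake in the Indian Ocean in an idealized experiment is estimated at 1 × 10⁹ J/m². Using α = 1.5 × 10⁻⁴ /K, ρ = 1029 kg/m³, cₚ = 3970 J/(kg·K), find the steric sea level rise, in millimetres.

about 36.7 mm

Δh = αQ/(ρcₚ) = 1.5×10⁻⁴ × 1×10⁹ / (1029 × 3970) ≈ 0.036719 m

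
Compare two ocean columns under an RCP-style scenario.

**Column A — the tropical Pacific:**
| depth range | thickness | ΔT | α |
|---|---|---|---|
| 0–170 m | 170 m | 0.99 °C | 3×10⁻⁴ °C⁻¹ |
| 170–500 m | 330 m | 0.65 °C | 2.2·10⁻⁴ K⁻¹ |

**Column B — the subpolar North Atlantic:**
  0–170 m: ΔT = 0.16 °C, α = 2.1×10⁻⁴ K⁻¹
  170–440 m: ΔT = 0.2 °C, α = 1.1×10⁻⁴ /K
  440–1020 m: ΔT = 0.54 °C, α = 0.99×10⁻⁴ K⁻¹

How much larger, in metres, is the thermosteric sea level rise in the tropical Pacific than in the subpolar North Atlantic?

0.0550 m larger

A Layer 1: 170 × 3×10⁻⁴ × 0.99 = 0.05049 m
A 0.65 × 2.2×10⁻⁴ × 330 = 0.04719 m
A total: 0.09768 m
B 170 × 0.16 × 2.1×10⁻⁴ = 0.005712 m
B Layer 2: 0.2 × 1.1×10⁻⁴ × 270 = 0.00594 m
B 580 × 0.99×10⁻⁴ × 0.54 = 0.0310068 m
B total: 0.0426588 m
Difference: 0.09768 − 0.0426588 = 0.0550212 m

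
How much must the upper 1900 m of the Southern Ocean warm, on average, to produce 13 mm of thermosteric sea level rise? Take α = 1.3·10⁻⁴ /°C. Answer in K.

about 0.0526 K

ΔT = Δh/(αH) = 0.013 / (1.3×10⁻⁴ × 1900) ≈ 0.05263 K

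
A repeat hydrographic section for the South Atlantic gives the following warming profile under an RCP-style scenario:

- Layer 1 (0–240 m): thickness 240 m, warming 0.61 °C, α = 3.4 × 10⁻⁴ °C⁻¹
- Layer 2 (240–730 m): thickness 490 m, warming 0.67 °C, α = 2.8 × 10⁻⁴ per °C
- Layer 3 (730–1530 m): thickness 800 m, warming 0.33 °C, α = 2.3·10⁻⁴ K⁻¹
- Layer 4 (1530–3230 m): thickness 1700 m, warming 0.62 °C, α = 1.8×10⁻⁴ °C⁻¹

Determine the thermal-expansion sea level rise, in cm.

Δh = 39.2 cm

0–240 m: 240 × 0.61 × 3.4×10⁻⁴ = 0.049776 m
490 × 0.67 × 2.8×10⁻⁴ = 0.091924 m
Layer 3: 2.3×10⁻⁴ × 800 × 0.33 = 0.06072 m
1700 × 0.62 × 1.8×10⁻⁴ = 0.18972 m
Δh = 0.049776 + 0.091924 + 0.06072 + 0.18972 = 0.39214 m ≈ 39.2 cm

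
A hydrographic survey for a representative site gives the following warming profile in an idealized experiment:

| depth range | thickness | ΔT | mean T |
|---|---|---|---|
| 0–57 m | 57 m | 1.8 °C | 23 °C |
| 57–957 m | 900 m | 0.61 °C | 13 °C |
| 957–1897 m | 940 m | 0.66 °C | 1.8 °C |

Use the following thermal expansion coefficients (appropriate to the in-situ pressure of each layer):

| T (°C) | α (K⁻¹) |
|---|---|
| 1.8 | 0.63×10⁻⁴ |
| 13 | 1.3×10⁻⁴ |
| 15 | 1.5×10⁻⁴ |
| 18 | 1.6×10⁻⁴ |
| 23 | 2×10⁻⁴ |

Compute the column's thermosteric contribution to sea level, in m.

0.13 m of thermosteric rise

Layer 1 at 23 °C → α = 2×10⁻⁴ K⁻¹
Layer 2 at 13 °C → α = 1.3×10⁻⁴ K⁻¹
Layer 3 at 1.8 °C → α = 0.63×10⁻⁴ K⁻¹
Layer 1: 1.8 × 57 × 2×10⁻⁴ = 0.02052 m
57–957 m: 1.3×10⁻⁴ × 0.61 × 900 = 0.07137 m
0.63×10⁻⁴ × 0.66 × 940 = 0.0390852 m
Δh = 0.02052 + 0.07137 + 0.0390852 = 0.1309752 m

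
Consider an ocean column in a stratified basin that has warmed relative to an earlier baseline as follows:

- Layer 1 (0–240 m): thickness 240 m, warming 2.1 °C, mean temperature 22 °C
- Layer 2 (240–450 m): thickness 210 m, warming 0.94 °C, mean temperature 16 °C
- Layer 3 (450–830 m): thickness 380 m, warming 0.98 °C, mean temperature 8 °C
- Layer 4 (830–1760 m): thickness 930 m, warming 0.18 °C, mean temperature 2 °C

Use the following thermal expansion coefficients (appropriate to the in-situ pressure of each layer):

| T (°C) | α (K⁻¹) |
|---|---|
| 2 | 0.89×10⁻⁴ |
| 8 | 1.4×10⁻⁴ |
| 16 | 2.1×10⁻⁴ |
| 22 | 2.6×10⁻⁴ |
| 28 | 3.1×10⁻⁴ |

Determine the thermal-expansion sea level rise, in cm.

Layer 1 at 22 °C → α = 2.6×10⁻⁴ K⁻¹
Layer 2 at 16 °C → α = 2.1×10⁻⁴ K⁻¹
Layer 3 at 8 °C → α = 1.4×10⁻⁴ K⁻¹
Layer 4 at 2 °C → α = 0.89×10⁻⁴ K⁻¹
240 × 2.1 × 2.6×10⁻⁴ = 0.13104 m
240–450 m: 2.1×10⁻⁴ × 0.94 × 210 = 0.041454 m
450–830 m: 1.4×10⁻⁴ × 0.98 × 380 = 0.052136 m
830–1760 m: 0.89×10⁻⁴ × 930 × 0.18 = 0.0148986 m
Δh = 0.13104 + 0.041454 + 0.052136 + 0.0148986 = 0.2395286 m

Δh ≈ 24.0 cm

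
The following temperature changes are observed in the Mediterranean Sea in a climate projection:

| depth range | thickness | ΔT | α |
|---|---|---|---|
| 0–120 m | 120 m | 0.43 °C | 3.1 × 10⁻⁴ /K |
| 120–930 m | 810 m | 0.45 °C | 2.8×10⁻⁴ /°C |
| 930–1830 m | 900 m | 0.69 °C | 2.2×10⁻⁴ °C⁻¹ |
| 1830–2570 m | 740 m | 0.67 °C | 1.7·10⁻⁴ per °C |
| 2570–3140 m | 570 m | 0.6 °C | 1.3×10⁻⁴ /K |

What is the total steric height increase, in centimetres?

Layer 1: 120 × 3.1×10⁻⁴ × 0.43 = 0.015996 m
810 × 0.45 × 2.8×10⁻⁴ = 0.10206 m
900 × 2.2×10⁻⁴ × 0.69 = 0.13662 m
1.7×10⁻⁴ × 740 × 0.67 = 0.084286 m
2570–3140 m: 570 × 0.6 × 1.3×10⁻⁴ = 0.04446 m
Δh = 0.015996 + 0.10206 + 0.13662 + 0.084286 + 0.04446 = 0.383422 m ≈ 38 cm

about 38 cm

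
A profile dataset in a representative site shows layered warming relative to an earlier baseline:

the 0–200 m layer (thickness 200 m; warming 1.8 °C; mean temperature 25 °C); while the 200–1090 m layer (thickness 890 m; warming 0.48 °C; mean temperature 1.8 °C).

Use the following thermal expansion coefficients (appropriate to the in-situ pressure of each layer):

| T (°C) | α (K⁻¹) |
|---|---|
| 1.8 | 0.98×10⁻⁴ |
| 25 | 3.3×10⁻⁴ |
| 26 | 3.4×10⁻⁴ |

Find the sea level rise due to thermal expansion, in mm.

Layer 1 at 25 °C → α = 3.3×10⁻⁴ K⁻¹
Layer 2 at 1.8 °C → α = 0.98×10⁻⁴ K⁻¹
Layer 1: 3.3×10⁻⁴ × 1.8 × 200 = 0.11880 m
0.98×10⁻⁴ × 890 × 0.48 = 0.0418656 m
Δh = 0.11880 + 0.0418656 = 0.1606656 m

Δh = 161 mm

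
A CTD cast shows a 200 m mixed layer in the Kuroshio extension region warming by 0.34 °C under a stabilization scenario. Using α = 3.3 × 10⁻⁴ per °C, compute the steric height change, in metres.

0.0224 m

Δh = αΔT·H = 3.3×10⁻⁴ × 0.34 × 200 = 0.02244 m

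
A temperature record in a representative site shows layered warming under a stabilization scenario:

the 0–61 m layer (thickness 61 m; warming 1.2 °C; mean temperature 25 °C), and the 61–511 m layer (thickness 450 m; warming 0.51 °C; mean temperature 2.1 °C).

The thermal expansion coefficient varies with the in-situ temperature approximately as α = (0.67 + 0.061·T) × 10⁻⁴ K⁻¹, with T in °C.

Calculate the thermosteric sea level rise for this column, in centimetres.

Layer 1: α = (0.67 + 0.061×25)×10⁻⁴ = 2.195×10⁻⁴ K⁻¹
Layer 2: α = (0.67 + 0.061×2.1)×10⁻⁴ = 0.7981×10⁻⁴ K⁻¹
0–61 m: 1.2 × 61 × 2.195×10⁻⁴ = 0.0160674 m
0.51 × 450 × 0.7981×10⁻⁴ = 0.018316395 m
Δh = 0.0160674 + 0.018316395 = 0.034383795 m ≈ 3.44 cm

about 3.44 cm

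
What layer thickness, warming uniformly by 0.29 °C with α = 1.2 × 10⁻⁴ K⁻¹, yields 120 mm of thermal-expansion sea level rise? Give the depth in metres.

H = Δh/(αΔT) = 0.12 / (1.2×10⁻⁴ × 0.29) ≈ 3448 m

H ≈ 3450 m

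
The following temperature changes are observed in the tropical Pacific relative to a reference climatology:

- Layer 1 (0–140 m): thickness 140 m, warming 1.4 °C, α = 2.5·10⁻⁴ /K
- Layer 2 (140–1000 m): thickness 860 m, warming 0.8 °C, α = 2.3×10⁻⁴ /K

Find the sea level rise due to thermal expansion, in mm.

207 mm

Layer 1: 140 × 1.4 × 2.5×10⁻⁴ = 0.04900 m
Layer 2: 2.3×10⁻⁴ × 0.8 × 860 = 0.15824 m
Δh = 0.04900 + 0.15824 = 0.20724 m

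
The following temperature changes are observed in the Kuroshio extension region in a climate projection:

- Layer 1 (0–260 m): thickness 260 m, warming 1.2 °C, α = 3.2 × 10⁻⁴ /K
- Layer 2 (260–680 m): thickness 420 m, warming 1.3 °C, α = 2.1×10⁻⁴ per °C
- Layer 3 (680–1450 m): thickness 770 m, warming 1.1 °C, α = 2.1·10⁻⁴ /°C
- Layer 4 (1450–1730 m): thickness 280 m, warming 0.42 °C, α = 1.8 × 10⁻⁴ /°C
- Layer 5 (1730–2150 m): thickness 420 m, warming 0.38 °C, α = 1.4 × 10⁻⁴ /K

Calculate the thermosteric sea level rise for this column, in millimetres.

436 mm

3.2×10⁻⁴ × 260 × 1.2 = 0.09984 m
260–680 m: 420 × 2.1×10⁻⁴ × 1.3 = 0.11466 m
2.1×10⁻⁴ × 1.1 × 770 = 0.17787 m
280 × 0.42 × 1.8×10⁻⁴ = 0.021168 m
1.4×10⁻⁴ × 0.38 × 420 = 0.022344 m
Δh = 0.09984 + 0.11466 + 0.17787 + 0.021168 + 0.022344 = 0.435882 m ≈ 436 mm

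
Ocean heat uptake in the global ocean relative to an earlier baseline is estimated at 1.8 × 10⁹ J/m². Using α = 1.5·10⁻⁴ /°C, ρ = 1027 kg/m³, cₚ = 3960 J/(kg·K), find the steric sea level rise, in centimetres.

Δh = αQ/(ρcₚ) = 1.5×10⁻⁴ × 1.8×10⁹ / (1027 × 3960) ≈ 0.066389 m

6.64 cm of thermosteric rise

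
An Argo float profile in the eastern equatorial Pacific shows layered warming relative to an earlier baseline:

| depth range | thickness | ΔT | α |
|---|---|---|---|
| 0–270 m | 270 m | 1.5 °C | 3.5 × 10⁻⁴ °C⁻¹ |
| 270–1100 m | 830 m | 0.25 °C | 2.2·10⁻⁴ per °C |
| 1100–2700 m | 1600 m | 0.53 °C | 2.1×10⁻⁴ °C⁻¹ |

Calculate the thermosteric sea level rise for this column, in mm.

Δh ≈ 365 mm

0–270 m: 270 × 1.5 × 3.5×10⁻⁴ = 0.14175 m
270–1100 m: 2.2×10⁻⁴ × 830 × 0.25 = 0.04565 m
0.53 × 1600 × 2.1×10⁻⁴ = 0.17808 m
Δh = 0.14175 + 0.04565 + 0.17808 = 0.36548 m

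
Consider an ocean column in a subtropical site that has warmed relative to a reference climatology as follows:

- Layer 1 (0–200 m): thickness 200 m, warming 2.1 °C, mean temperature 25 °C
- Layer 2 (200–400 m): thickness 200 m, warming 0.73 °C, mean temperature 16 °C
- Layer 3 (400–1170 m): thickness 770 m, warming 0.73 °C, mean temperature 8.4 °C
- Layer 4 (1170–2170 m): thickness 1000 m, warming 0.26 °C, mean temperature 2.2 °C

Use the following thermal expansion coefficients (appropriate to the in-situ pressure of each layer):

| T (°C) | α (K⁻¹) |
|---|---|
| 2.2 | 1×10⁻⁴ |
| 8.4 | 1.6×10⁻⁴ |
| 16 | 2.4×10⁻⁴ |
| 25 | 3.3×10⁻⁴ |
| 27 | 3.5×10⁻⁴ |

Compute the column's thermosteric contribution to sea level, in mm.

Layer 1 at 25 °C → α = 3.3×10⁻⁴ K⁻¹
Layer 2 at 16 °C → α = 2.4×10⁻⁴ K⁻¹
Layer 3 at 8.4 °C → α = 1.6×10⁻⁴ K⁻¹
Layer 4 at 2.2 °C → α = 1×10⁻⁴ K⁻¹
0–200 m: 200 × 3.3×10⁻⁴ × 2.1 = 0.13860 m
Layer 2: 2.4×10⁻⁴ × 200 × 0.73 = 0.03504 m
0.73 × 1.6×10⁻⁴ × 770 = 0.089936 m
Layer 4: 0.26 × 1000 × 1×10⁻⁴ = 0.02600 m
Δh = 0.13860 + 0.03504 + 0.089936 + 0.02600 = 0.289576 m

290 mm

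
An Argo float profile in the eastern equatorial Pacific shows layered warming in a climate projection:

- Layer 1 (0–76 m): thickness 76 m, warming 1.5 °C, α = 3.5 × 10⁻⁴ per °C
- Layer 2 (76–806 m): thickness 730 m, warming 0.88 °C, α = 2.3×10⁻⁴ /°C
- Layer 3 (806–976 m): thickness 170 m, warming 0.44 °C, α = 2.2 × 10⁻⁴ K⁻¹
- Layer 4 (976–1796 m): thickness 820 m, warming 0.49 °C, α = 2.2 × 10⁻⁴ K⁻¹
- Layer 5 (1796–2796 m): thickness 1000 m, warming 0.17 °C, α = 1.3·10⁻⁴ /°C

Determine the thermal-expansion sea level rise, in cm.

0–76 m: 3.5×10⁻⁴ × 76 × 1.5 = 0.03990 m
2.3×10⁻⁴ × 730 × 0.88 = 0.147752 m
Layer 3: 2.2×10⁻⁴ × 170 × 0.44 = 0.016456 m
2.2×10⁻⁴ × 0.49 × 820 = 0.088396 m
1796–2796 m: 0.17 × 1000 × 1.3×10⁻⁴ = 0.02210 m
Δh = 0.03990 + 0.147752 + 0.016456 + 0.088396 + 0.02210 = 0.314604 m

Δh = 31 cm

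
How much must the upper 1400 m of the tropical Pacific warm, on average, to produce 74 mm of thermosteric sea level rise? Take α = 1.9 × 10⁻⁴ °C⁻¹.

ΔT = Δh/(αH) = 0.074 / (1.9×10⁻⁴ × 1400) ≈ 0.2782 °C

about 0.278 °C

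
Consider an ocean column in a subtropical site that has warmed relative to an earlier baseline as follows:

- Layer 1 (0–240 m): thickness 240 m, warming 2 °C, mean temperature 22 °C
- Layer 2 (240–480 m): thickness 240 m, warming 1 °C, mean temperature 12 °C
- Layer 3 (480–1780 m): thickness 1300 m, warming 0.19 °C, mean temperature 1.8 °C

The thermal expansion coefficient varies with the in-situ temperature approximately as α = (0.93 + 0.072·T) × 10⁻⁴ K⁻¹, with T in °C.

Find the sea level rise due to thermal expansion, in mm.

Layer 1: α = (0.93 + 0.072×22)×10⁻⁴ = 2.514×10⁻⁴ K⁻¹
Layer 2: α = (0.93 + 0.072×12)×10⁻⁴ = 1.794×10⁻⁴ K⁻¹
Layer 3: α = (0.93 + 0.072×1.8)×10⁻⁴ = 1.0596×10⁻⁴ K⁻¹
0–240 m: 240 × 2 × 2.514×10⁻⁴ = 0.120672 m
Layer 2: 240 × 1 × 1.794×10⁻⁴ = 0.043056 m
480–1780 m: 1300 × 0.19 × 1.0596×10⁻⁴ = 0.02617212 m
Δh = 0.120672 + 0.043056 + 0.02617212 = 0.18990012 m ≈ 190 mm

190 mm of thermosteric rise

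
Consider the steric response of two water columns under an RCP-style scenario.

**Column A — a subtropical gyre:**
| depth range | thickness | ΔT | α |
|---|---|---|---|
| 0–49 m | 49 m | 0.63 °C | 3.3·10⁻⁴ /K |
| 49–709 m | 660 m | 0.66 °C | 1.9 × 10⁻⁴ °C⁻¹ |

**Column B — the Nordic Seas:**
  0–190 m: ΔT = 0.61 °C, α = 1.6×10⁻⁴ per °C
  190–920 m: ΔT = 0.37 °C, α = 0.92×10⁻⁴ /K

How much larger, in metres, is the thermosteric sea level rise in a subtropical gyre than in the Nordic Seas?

A 49 × 3.3×10⁻⁴ × 0.63 = 0.0101871 m
A 0.66 × 660 × 1.9×10⁻⁴ = 0.082764 m
A total: 0.0929511 m
B Layer 1: 190 × 1.6×10⁻⁴ × 0.61 = 0.018544 m
B 190–920 m: 0.92×10⁻⁴ × 730 × 0.37 = 0.0248492 m
B total: 0.0433932 m
Difference: 0.0929511 − 0.0433932 = 0.0495579 m

0.0496 m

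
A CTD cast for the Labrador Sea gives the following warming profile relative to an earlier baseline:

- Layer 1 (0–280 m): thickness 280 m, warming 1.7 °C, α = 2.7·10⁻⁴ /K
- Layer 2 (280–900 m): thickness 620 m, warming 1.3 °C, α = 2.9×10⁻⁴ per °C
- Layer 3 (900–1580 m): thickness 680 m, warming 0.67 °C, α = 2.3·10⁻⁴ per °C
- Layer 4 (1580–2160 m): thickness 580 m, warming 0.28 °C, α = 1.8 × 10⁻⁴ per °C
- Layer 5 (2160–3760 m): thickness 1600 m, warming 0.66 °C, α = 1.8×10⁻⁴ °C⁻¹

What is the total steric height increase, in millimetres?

686 mm

280 × 2.7×10⁻⁴ × 1.7 = 0.12852 m
280–900 m: 2.9×10⁻⁴ × 1.3 × 620 = 0.23374 m
900–1580 m: 2.3×10⁻⁴ × 680 × 0.67 = 0.104788 m
1.8×10⁻⁴ × 580 × 0.28 = 0.029232 m
Layer 5: 0.66 × 1600 × 1.8×10⁻⁴ = 0.19008 m
Δh = 0.12852 + 0.23374 + 0.104788 + 0.029232 + 0.19008 = 0.68636 m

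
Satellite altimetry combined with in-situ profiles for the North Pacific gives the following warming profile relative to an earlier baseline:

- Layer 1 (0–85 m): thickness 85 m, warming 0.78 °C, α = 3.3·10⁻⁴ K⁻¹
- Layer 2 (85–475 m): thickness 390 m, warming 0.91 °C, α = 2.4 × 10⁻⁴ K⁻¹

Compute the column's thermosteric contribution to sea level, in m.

3.3×10⁻⁴ × 0.78 × 85 = 0.021879 m
Layer 2: 390 × 2.4×10⁻⁴ × 0.91 = 0.085176 m
Δh = 0.021879 + 0.085176 = 0.107055 m

Δh = 0.11 m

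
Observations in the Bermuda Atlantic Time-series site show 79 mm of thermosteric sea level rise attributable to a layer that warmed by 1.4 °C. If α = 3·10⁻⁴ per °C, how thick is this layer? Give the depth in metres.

H ≈ 188 m

H = Δh/(αΔT) = 0.079 / (3×10⁻⁴ × 1.4) ≈ 188.1 m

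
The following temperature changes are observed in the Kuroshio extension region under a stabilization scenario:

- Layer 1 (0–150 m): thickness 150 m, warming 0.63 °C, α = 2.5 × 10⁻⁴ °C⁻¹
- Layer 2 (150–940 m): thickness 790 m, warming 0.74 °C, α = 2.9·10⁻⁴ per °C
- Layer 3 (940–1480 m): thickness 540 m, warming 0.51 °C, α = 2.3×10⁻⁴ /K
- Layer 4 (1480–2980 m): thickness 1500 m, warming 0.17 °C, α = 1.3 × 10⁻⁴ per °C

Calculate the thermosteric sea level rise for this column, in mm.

Δh = 290 mm

2.5×10⁻⁴ × 0.63 × 150 = 0.023625 m
150–940 m: 2.9×10⁻⁴ × 0.74 × 790 = 0.169534 m
540 × 2.3×10⁻⁴ × 0.51 = 0.063342 m
Layer 4: 1500 × 0.17 × 1.3×10⁻⁴ = 0.03315 m
Δh = 0.023625 + 0.169534 + 0.063342 + 0.03315 = 0.289651 m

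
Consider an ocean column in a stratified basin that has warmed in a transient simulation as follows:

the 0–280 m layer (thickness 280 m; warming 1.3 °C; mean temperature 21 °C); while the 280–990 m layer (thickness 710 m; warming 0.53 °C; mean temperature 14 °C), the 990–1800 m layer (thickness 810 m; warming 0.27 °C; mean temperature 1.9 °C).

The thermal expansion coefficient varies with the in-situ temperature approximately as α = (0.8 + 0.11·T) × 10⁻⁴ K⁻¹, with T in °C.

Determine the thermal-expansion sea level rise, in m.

Layer 1: α = (0.8 + 0.11×21)×10⁻⁴ = 3.11×10⁻⁴ K⁻¹
Layer 2: α = (0.8 + 0.11×14)×10⁻⁴ = 2.34×10⁻⁴ K⁻¹
Layer 3: α = (0.8 + 0.11×1.9)×10⁻⁴ = 1.009×10⁻⁴ K⁻¹
1.3 × 3.11×10⁻⁴ × 280 = 0.113204 m
280–990 m: 710 × 2.34×10⁻⁴ × 0.53 = 0.0880542 m
1.009×10⁻⁴ × 0.27 × 810 = 0.02206683 m
Δh = 0.113204 + 0.0880542 + 0.02206683 = 0.22332503 m

about 0.22 m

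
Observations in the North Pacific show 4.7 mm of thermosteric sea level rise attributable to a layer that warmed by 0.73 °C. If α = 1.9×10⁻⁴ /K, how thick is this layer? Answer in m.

H = Δh/(αΔT) = 0.0047 / (1.9×10⁻⁴ × 0.73) ≈ 33.89 m

34 m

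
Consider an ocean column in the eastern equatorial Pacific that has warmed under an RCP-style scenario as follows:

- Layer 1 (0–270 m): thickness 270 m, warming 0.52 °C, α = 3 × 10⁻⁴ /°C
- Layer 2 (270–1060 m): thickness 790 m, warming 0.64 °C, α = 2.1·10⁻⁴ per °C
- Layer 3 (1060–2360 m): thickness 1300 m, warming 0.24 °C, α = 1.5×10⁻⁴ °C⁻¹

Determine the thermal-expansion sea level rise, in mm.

Layer 1: 3×10⁻⁴ × 270 × 0.52 = 0.04212 m
270–1060 m: 790 × 2.1×10⁻⁴ × 0.64 = 0.106176 m
1060–2360 m: 0.24 × 1.5×10⁻⁴ × 1300 = 0.04680 m
Δh = 0.04212 + 0.106176 + 0.04680 = 0.195096 m

about 200 mm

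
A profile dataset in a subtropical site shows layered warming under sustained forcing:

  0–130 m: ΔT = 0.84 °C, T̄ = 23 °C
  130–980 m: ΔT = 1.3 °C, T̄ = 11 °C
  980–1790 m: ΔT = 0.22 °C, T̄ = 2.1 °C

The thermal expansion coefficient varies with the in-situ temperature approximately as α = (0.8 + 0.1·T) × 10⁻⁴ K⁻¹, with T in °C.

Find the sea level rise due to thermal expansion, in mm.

Layer 1: α = (0.8 + 0.1×23)×10⁻⁴ = 3.1×10⁻⁴ K⁻¹
Layer 2: α = (0.8 + 0.1×11)×10⁻⁴ = 1.9×10⁻⁴ K⁻¹
Layer 3: α = (0.8 + 0.1×2.1)×10⁻⁴ = 1.01×10⁻⁴ K⁻¹
0–130 m: 0.84 × 130 × 3.1×10⁻⁴ = 0.033852 m
Layer 2: 1.3 × 850 × 1.9×10⁻⁴ = 0.20995 m
980–1790 m: 1.01×10⁻⁴ × 0.22 × 810 = 0.0179982 m
Δh = 0.033852 + 0.20995 + 0.0179982 = 0.2618002 m ≈ 260 mm

about 260 mm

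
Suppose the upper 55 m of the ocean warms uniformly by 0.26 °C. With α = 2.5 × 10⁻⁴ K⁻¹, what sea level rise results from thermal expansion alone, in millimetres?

about 3.58 mm

Δh = αΔT·H = 2.5×10⁻⁴ × 0.26 × 55 = 0.003575 m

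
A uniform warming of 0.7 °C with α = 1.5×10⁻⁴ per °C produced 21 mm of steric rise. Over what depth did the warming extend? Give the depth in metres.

H = Δh/(αΔT) = 0.021 / (1.5×10⁻⁴ × 0.7) = 200.0 m

H ≈ 200 m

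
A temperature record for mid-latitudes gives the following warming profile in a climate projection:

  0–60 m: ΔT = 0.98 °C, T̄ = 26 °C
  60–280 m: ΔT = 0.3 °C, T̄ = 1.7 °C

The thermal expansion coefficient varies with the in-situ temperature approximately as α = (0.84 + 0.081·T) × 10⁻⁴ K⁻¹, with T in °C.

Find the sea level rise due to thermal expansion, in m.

0.0238 m

Layer 1: α = (0.84 + 0.081×26)×10⁻⁴ = 2.946×10⁻⁴ K⁻¹
Layer 2: α = (0.84 + 0.081×1.7)×10⁻⁴ = 0.9777×10⁻⁴ K⁻¹
0.98 × 2.946×10⁻⁴ × 60 = 0.01732248 m
220 × 0.9777×10⁻⁴ × 0.3 = 0.00645282 m
Δh = 0.01732248 + 0.00645282 = 0.0237753 m ≈ 0.0238 m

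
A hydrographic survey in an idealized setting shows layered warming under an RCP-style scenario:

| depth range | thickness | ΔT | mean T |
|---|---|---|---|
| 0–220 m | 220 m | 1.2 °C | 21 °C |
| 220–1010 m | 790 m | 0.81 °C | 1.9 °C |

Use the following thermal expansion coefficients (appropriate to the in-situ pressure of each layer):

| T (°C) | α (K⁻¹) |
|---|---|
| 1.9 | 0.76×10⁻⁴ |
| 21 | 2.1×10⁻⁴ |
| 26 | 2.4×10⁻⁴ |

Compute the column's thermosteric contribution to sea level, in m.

Layer 1 at 21 °C → α = 2.1×10⁻⁴ K⁻¹
Layer 2 at 1.9 °C → α = 0.76×10⁻⁴ K⁻¹
0–220 m: 2.1×10⁻⁴ × 1.2 × 220 = 0.05544 m
Layer 2: 0.81 × 0.76×10⁻⁴ × 790 = 0.0486324 m
Δh = 0.05544 + 0.0486324 = 0.1040724 m

0.104 m of thermosteric rise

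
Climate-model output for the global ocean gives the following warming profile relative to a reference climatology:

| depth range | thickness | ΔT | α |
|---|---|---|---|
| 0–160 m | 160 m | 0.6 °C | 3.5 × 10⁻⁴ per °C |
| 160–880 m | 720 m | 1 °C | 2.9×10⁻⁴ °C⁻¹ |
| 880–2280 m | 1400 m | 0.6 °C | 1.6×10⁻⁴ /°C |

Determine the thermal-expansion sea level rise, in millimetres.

377 mm

Layer 1: 0.6 × 3.5×10⁻⁴ × 160 = 0.03360 m
2.9×10⁻⁴ × 720 × 1 = 0.20880 m
1.6×10⁻⁴ × 1400 × 0.6 = 0.13440 m
Δh = 0.03360 + 0.20880 + 0.13440 = 0.37680 m ≈ 377 mm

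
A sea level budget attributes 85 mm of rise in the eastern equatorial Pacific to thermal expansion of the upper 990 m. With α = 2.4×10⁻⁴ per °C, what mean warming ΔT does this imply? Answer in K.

ΔT = Δh/(αH) = 0.085 / (2.4×10⁻⁴ × 990) ≈ 0.3577 K

ΔT ≈ 0.358 K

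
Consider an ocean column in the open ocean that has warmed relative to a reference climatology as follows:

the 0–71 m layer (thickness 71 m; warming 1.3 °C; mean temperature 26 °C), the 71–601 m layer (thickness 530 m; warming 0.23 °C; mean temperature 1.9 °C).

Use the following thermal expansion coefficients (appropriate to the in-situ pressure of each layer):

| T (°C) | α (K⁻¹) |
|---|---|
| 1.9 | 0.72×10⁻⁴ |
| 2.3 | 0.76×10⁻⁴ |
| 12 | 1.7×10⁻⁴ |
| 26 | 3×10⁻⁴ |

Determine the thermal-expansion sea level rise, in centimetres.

Layer 1 at 26 °C → α = 3×10⁻⁴ K⁻¹
Layer 2 at 1.9 °C → α = 0.72×10⁻⁴ K⁻¹
3×10⁻⁴ × 1.3 × 71 = 0.02769 m
0.23 × 530 × 0.72×10⁻⁴ = 0.0087768 m
Δh = 0.02769 + 0.0087768 = 0.0364668 m

Δh ≈ 3.6 cm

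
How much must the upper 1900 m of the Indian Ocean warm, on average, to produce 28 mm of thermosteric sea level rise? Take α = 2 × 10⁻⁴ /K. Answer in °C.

about 0.0737 °C

ΔT = Δh/(αH) = 0.028 / (2×10⁻⁴ × 1900) ≈ 0.07368 °C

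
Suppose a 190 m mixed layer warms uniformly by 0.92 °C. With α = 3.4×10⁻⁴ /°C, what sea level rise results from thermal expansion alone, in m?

0.059 m of thermosteric rise

Δh = αΔT·H = 3.4×10⁻⁴ × 0.92 × 190 = 0.059432 m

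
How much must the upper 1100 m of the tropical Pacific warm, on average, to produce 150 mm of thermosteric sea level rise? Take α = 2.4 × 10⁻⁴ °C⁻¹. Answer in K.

0.568 K

ΔT = Δh/(αH) = 0.15 / (2.4×10⁻⁴ × 1100) ≈ 0.5682 K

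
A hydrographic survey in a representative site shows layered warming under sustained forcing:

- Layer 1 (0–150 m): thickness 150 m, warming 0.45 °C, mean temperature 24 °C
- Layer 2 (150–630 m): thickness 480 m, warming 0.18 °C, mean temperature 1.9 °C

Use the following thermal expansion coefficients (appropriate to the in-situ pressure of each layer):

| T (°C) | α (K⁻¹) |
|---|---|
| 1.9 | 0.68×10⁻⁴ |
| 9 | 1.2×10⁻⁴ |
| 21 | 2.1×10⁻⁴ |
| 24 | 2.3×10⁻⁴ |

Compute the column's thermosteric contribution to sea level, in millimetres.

21 mm of thermosteric rise

Layer 1 at 24 °C → α = 2.3×10⁻⁴ K⁻¹
Layer 2 at 1.9 °C → α = 0.68×10⁻⁴ K⁻¹
0–150 m: 0.45 × 150 × 2.3×10⁻⁴ = 0.015525 m
150–630 m: 0.68×10⁻⁴ × 480 × 0.18 = 0.0058752 m
Δh = 0.015525 + 0.0058752 = 0.0214002 m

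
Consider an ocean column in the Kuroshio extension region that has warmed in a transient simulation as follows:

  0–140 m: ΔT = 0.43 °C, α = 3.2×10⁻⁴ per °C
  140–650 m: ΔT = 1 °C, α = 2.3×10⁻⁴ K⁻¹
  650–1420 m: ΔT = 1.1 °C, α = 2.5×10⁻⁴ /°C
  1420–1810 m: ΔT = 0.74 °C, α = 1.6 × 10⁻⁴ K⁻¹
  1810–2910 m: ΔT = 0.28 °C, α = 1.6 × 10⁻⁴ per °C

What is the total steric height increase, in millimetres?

Δh ≈ 440 mm

Layer 1: 3.2×10⁻⁴ × 140 × 0.43 = 0.019264 m
Layer 2: 2.3×10⁻⁴ × 510 × 1 = 0.11730 m
2.5×10⁻⁴ × 1.1 × 770 = 0.21175 m
1.6×10⁻⁴ × 390 × 0.74 = 0.046176 m
1.6×10⁻⁴ × 1100 × 0.28 = 0.04928 m
Δh = 0.019264 + 0.11730 + 0.21175 + 0.046176 + 0.04928 = 0.44377 m ≈ 440 mm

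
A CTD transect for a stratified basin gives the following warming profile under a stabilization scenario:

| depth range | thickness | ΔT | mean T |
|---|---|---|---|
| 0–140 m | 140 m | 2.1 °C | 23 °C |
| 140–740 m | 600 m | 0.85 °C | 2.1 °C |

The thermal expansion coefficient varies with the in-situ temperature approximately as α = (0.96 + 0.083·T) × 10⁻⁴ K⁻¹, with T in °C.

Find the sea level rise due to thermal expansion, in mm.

Layer 1: α = (0.96 + 0.083×23)×10⁻⁴ = 2.869×10⁻⁴ K⁻¹
Layer 2: α = (0.96 + 0.083×2.1)×10⁻⁴ = 1.1343×10⁻⁴ K⁻¹
2.869×10⁻⁴ × 2.1 × 140 = 0.0843486 m
140–740 m: 1.1343×10⁻⁴ × 600 × 0.85 = 0.0578493 m
Δh = 0.0843486 + 0.0578493 = 0.1421979 m

about 142 mm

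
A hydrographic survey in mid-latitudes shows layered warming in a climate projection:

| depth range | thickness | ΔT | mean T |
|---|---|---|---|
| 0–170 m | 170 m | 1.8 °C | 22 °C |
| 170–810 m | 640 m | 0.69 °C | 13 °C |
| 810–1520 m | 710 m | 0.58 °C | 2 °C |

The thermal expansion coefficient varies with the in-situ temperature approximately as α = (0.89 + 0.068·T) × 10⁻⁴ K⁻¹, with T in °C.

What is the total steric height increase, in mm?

190 mm

Layer 1: α = (0.89 + 0.068×22)×10⁻⁴ = 2.386×10⁻⁴ K⁻¹
Layer 2: α = (0.89 + 0.068×13)×10⁻⁴ = 1.774×10⁻⁴ K⁻¹
Layer 3: α = (0.89 + 0.068×2)×10⁻⁴ = 1.026×10⁻⁴ K⁻¹
Layer 1: 1.8 × 2.386×10⁻⁴ × 170 = 0.0730116 m
Layer 2: 640 × 0.69 × 1.774×10⁻⁴ = 0.07833984 m
0.58 × 710 × 1.026×10⁻⁴ = 0.04225068 m
Δh = 0.0730116 + 0.07833984 + 0.04225068 = 0.19360212 m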